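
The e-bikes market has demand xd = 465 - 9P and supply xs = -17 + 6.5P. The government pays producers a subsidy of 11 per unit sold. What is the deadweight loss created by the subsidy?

Deadweight loss = 14157/62

Pre-subsidy: 465 - 9P = -17 + 6.5P gives P* = 964/31, x* = 5739/31.
With the subsidy, sellers receive Ps = Pb + 11 for each unit, where Pb is the price buyers pay.
Supply in terms of Pb becomes xs = -17 + 6.5(Pb + 11) = 54.5 + 6.5Pb. Setting this equal to demand: 465 - 9Pb = 54.5 + 6.5Pb, so Pb = 821/31.
Sellers receive Ps = 821/31 + 11 = 1162/31; x' = 465 − 9·(821/31) = 7026/31.
The subsidy expands output by 7026/31 − 5739/31 = 1287/31 past the efficient level; on those units the gap between marginal cost and willingness to pay runs from 0 up to 11.
DWL = ½ × 11 × 1287/31 = 14157/62.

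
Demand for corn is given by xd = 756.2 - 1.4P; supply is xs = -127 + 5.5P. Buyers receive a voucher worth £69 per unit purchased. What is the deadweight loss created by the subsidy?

Pre-subsidy: 756.2 - 1.4P = -127 + 5.5P gives P* = 128, x* = 577.
With the rebate, buyers effectively pay Pb = Ps − 69, where Ps is the price sellers receive.
Demand in terms of Ps becomes xd = 756.2 − 1.4(Ps − 69) = 852.8 - 1.4Ps. Setting this equal to supply: 852.8 - 1.4Ps = -127 + 5.5Ps, so Ps = 142.
Buyers pay Pb = 142 − 69 = 73; x' = -127 + 5.5·142 = 654.
The subsidy expands output by 654 − 577 = 77 past the efficient level; on those units the gap between marginal cost and willingness to pay runs from 0 up to 69.
DWL = ½ × 69 × 77 = 2656.5.

Deadweight loss = £2656.5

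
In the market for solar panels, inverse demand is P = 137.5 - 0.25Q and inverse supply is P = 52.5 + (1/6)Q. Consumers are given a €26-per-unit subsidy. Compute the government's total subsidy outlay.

Pre-subsidy: 137.5 - 0.25Q = 52.5 + (1/6)Q gives Q* = 204 and P* = 86.5.
With the rebate, buyers effectively pay Pb = Ps − 26, where Ps is the price sellers receive.
On the curves, Pb = 137.5 - 0.25Q and Ps = 52.5 + (1/6)Q; the wedge Ps − Pb = 26 gives 52.5 + (1/6)Q − (137.5 - 0.25Q) = 26, so Q' = 266.4.
Then Pb = 137.5 − 0.25·266.4 = 70.9 and Ps = 52.5 + (1/6)·266.4 = 96.9.
Government outlay = subsidy × quantity = 26 × 266.4 = 6926.4.

Government cost = €6926.4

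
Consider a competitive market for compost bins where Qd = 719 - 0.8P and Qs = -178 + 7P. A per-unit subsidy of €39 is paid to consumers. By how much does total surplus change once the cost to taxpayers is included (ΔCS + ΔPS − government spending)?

Pre-subsidy: 719 - 0.8P = -178 + 7P gives P* = 115, Q* = 627.
With the rebate, buyers effectively pay Pb = Ps − 39, where Ps is the price sellers receive.
Demand in terms of Ps becomes Qd = 719 − 0.8(Ps − 39) = 750.2 - 0.8Ps. Setting this equal to supply: 750.2 - 0.8Ps = -178 + 7Ps, so Ps = 119.
Buyers pay Pb = 119 − 39 = 80; Q' = -178 + 7·119 = 655.
ΔCS = ½(627 + 655)(115 − 80) = 22435; ΔPS = ½(627 + 655)(119 − 115) = 2564.
Government spending = 39 × 655 = 25545.
Net change = 22435 + 2564 − 25545 = -546. The loss equals the DWL triangle ½·39·28.

Net change in total surplus = -€546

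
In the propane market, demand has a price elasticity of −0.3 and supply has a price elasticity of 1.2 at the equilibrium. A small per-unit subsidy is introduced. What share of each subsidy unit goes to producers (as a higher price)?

Producer share = 0.2

For a small subsidy around the equilibrium, the benefit split depends on the relative slopes, which at a point are proportional to the elasticities.
Buyer share = εs/(εs + |εd|) = 1.2/(1.2 + 0.3) = 0.8; seller share = |εd|/(εs + |εd|) = 0.2.
So producers capture 0.2 of the subsidy.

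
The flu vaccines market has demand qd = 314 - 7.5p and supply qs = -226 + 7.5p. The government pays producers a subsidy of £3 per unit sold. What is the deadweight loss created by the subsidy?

Pre-subsidy: 314 - 7.5p = -226 + 7.5p gives p* = 36, q* = 44.
With the subsidy, sellers receive ps = pb + 3 for each unit, where pb is the price buyers pay.
Supply in terms of pb becomes qs = -226 + 7.5(pb + 3) = -203.5 + 7.5pb. Setting this equal to demand: 314 - 7.5pb = -203.5 + 7.5pb, so pb = 34.5.
Sellers receive ps = 34.5 + 3 = 37.5; q' = 314 − 7.5·34.5 = 55.25.
The subsidy expands output by 55.25 − 44 = 11.25 past the efficient level; on those units the gap between marginal cost and willingness to pay runs from 0 up to 3.
DWL = ½ × 3 × 11.25 = 16.875.

Deadweight loss = £16.875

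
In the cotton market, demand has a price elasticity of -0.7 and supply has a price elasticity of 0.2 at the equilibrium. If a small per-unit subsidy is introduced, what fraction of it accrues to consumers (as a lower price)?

For a small subsidy around the equilibrium, the benefit split depends on the relative slopes, which at a point are proportional to the elasticities.
Buyer share = εs/(εs + |εd|) = 0.2/(0.2 + 0.7) = 2/9; seller share = |εd|/(εs + |εd|) = 7/9.

Consumer share = 2/9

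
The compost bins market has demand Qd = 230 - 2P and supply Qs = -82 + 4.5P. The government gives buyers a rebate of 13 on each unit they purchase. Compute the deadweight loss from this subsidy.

Deadweight loss = 117

Pre-subsidy: 230 - 2P = -82 + 4.5P gives P* = 48, Q* = 134.
With the rebate, buyers effectively pay Pb = Ps − 13, where Ps is the price sellers receive.
Demand in terms of Ps becomes Qd = 230 − 2(Ps − 13) = 256 - 2Ps. Setting this equal to supply: 256 - 2Ps = -82 + 4.5Ps, so Ps = 52.
Buyers pay Pb = 52 − 13 = 39; Q' = -82 + 4.5·52 = 152.
The subsidy expands output by 152 − 134 = 18 past the efficient level; on those units the gap between marginal cost and willingness to pay runs from 0 up to 13.
DWL = ½ × 13 × 18 = 117.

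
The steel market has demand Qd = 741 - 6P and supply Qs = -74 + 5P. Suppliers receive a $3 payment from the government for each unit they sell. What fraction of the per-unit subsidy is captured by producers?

Pre-subsidy: 741 - 6P = -74 + 5P gives P* = 815/11, Q* = 3261/11.
With the subsidy, sellers receive Ps = Pb + 3 for each unit, where Pb is the price buyers pay.
Supply in terms of Pb becomes Qs = -74 + 5(Pb + 3) = -59 + 5Pb. Setting this equal to demand: 741 - 6Pb = -59 + 5Pb, so Pb = 800/11.
Sellers receive Ps = 800/11 + 3 = 833/11; Q' = 741 − 6·(800/11) = 3351/11.
Buyers' price falls by P* − Pb = 815/11 − 800/11 = 15/11; sellers' price rises by Ps − P* = 833/11 − 815/11 = 18/11.
So producers capture (18/11)/3 = 6/11 of each unit of subsidy.

Producer share = 6/11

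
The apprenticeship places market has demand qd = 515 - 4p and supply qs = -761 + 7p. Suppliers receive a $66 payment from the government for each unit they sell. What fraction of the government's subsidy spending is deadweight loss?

Pre-subsidy: 515 - 4p = -761 + 7p gives p* = 116, q* = 51.
With the subsidy, sellers receive ps = pb + 66 for each unit, where pb is the price buyers pay.
Supply in terms of pb becomes qs = -761 + 7(pb + 66) = -299 + 7pb. Setting this equal to demand: 515 - 4pb = -299 + 7pb, so pb = 74.
Sellers receive ps = 74 + 66 = 140; q' = 515 − 4·74 = 219.
ΔCS = ½(51 + 219)(116 − 74) = 5670; ΔPS = ½(51 + 219)(140 − 116) = 3240.
Government spending = 66 × 219 = 14454.
DWL = ½ × 66 × (219 − 51) = 5544; fraction = 5544 / 14454 = 28/73.

DWL / government spending = 28/73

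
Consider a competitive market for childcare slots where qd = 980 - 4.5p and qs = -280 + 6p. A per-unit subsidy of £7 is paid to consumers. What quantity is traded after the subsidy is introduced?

q' = 458

Pre-subsidy: 980 - 4.5p = -280 + 6p gives p* = 120, q* = 440.
With the rebate, buyers effectively pay pb = ps − 7, where ps is the price sellers receive.
Demand in terms of ps becomes qd = 980 − 4.5(ps − 7) = 1011.5 - 4.5ps. Setting this equal to supply: 1011.5 - 4.5ps = -280 + 6ps, so ps = 123.
Buyers pay pb = 123 − 7 = 116; q' = -280 + 6·123 = 458.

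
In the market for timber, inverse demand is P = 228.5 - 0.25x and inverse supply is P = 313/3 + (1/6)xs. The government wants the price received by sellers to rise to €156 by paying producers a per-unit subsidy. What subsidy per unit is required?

Required subsidy s = €5 per unit

At a seller price of 156, quantity supplied is -626 + 6·156 = 310.
Buyers absorb 310 only when they pay Pb = 228.5 − 0.25·310 = 151.
s = Ps − Pb = 156 − 151 = 5.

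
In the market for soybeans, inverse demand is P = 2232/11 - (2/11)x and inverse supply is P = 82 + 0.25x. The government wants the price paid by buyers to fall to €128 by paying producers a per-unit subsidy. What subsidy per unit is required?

At a buyer price of 128, quantity demanded is 1116 − 5.5·128 = 412.
Sellers supply 412 only when they receive Ps = 82 + 0.25·412 = 185.
s = Ps − Pb = 185 − 128 = 57.

Required subsidy s = €57 per unit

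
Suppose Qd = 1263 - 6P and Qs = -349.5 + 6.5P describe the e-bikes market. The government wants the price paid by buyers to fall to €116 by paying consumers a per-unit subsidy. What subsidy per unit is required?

Required subsidy s = €25 per unit

At a buyer price of 116, quantity demanded is 1263 − 6·116 = 567.
Sellers supply 567 only when they receive Ps with -349.5 + 6.5·Ps = 567, i.e. Ps = 141.
s = Ps − Pb = 141 − 116 = 25.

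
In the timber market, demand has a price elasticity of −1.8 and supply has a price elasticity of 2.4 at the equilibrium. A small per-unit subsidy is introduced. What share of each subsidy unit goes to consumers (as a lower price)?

Consumer share = 4/7

For a small subsidy around the equilibrium, the benefit split depends on the relative slopes, which at a point are proportional to the elasticities.
Buyer share = εs/(εs + |εd|) = 2.4/(2.4 + 1.8) = 4/7; seller share = |εd|/(εs + |εd|) = 3/7.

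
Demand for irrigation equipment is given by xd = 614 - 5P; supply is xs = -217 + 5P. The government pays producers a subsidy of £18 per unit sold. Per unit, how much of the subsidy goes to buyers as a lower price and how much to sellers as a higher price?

Pre-subsidy: 614 - 5P = -217 + 5P gives P* = 83.1, x* = 198.5.
With the subsidy, sellers receive Ps = Pb + 18 for each unit, where Pb is the price buyers pay.
Supply in terms of Pb becomes xs = -217 + 5(Pb + 18) = -127 + 5Pb. Setting this equal to demand: 614 - 5Pb = -127 + 5Pb, so Pb = 74.1.
Sellers receive Ps = 74.1 + 18 = 92.1; x' = 614 − 5·74.1 = 243.5.
Buyers' price falls by P* − Pb = 83.1 − 74.1 = 9; sellers' price rises by Ps − P* = 92.1 − 83.1 = 9.

Buyers gain £9 per unit; sellers gain £9 per unit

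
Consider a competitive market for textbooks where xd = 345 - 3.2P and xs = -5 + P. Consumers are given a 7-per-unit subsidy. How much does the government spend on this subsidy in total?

Government cost = 1757/3

Pre-subsidy: 345 - 3.2P = -5 + P gives P* = 250/3, x* = 235/3.
With the rebate, buyers effectively pay Pb = Ps − 7, where Ps is the price sellers receive.
Demand in terms of Ps becomes xd = 345 − 3.2(Ps − 7) = 367.4 - 3.2Ps. Setting this equal to supply: 367.4 - 3.2Ps = -5 + Ps, so Ps = 266/3.
Buyers pay Pb = 266/3 − 7 = 245/3; x' = -5 + 1·(266/3) = 251/3.
Government outlay = subsidy × quantity = 7 × 251/3 = 1757/3.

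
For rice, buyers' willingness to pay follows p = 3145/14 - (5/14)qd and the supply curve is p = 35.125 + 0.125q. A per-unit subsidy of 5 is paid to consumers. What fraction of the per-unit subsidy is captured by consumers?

Pre-subsidy: 3145/14 - (5/14)q = 35.125 + 0.125q gives q* = 10613/27 and p* = 2275/27.
With the rebate, buyers effectively pay pb = ps − 5, where ps is the price sellers receive.
On the curves, pb = 3145/14 - (5/14)q and ps = 35.125 + 0.125q; the wedge ps − pb = 5 gives 35.125 + 0.125q − (3145/14 - (5/14)q) = 5, so q' = 3631/9.
Then pb = 3145/14 − (5/14)·(3631/9) = 725/9 and ps = 35.125 + 0.125·(3631/9) = 770/9.
Buyers' price falls by p* − pb = 2275/27 − 725/9 = 100/27; sellers' price rises by ps − p* = 770/9 − 2275/27 = 35/27.
So consumers capture (100/27)/5 = 20/27 of each unit of subsidy.

Consumer share = 20/27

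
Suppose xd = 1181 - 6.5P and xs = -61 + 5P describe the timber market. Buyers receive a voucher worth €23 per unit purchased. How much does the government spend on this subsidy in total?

Pre-subsidy: 1181 - 6.5P = -61 + 5P gives P* = 108, x* = 479.
With the rebate, buyers effectively pay Pb = Ps − 23, where Ps is the price sellers receive.
Demand in terms of Ps becomes xd = 1181 − 6.5(Ps − 23) = 1330.5 - 6.5Ps. Setting this equal to supply: 1330.5 - 6.5Ps = -61 + 5Ps, so Ps = 121.
Buyers pay Pb = 121 − 23 = 98; x' = -61 + 5·121 = 544.
Government outlay = subsidy × quantity = 23 × 544 = 12512.

Government cost = €12512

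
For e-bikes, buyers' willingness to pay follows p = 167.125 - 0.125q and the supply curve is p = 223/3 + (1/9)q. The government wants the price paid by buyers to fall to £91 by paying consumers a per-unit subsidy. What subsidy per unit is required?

At a buyer price of 91, quantity demanded is 1337 − 8·91 = 609.
Sellers supply 609 only when they receive ps = 223/3 + (1/9)·609 = 142.
s = ps − pb = 142 − 91 = 51.

Required subsidy s = £51 per unit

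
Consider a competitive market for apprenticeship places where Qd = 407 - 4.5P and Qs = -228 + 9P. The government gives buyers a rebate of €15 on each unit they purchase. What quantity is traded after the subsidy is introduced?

Pre-subsidy: 407 - 4.5P = -228 + 9P gives P* = 1270/27, Q* = 586/3.
With the rebate, buyers effectively pay Pb = Ps − 15, where Ps is the price sellers receive.
Demand in terms of Ps becomes Qd = 407 − 4.5(Ps − 15) = 474.5 - 4.5Ps. Setting this equal to supply: 474.5 - 4.5Ps = -228 + 9Ps, so Ps = 1405/27.
Buyers pay Pb = 1405/27 − 15 = 1000/27; Q' = -228 + 9·(1405/27) = 721/3.

Q' = 721/3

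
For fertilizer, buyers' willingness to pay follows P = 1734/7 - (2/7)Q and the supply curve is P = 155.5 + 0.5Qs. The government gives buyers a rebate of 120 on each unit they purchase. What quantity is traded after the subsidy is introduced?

Q' = 2971/11

Pre-subsidy: 1734/7 - (2/7)Q = 155.5 + 0.5Q gives Q* = 1291/11 and P* = 2356/11.
With the rebate, buyers effectively pay Pb = Ps − 120, where Ps is the price sellers receive.
On the curves, Pb = 1734/7 - (2/7)Q and Ps = 155.5 + 0.5Q; the wedge Ps − Pb = 120 gives 155.5 + 0.5Q − (1734/7 - (2/7)Q) = 120, so Q' = 2971/11.
Then Pb = 1734/7 − (2/7)·(2971/11) = 1876/11 and Ps = 155.5 + 0.5·(2971/11) = 3196/11.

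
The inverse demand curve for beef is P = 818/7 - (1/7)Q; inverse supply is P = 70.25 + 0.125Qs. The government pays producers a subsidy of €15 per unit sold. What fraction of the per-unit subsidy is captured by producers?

Pre-subsidy: 818/7 - (1/7)Q = 70.25 + 0.125Q gives Q* = 174 and P* = 92.
With the subsidy, sellers receive Ps = Pb + 15 for each unit, where Pb is the price buyers pay.
On the curves, Pb = 818/7 - (1/7)Q and Ps = 70.25 + 0.125Q; the wedge Ps − Pb = 15 gives 70.25 + 0.125Q − (818/7 - (1/7)Q) = 15, so Q' = 230.
Then Pb = 818/7 − (1/7)·230 = 84 and Ps = 70.25 + 0.125·230 = 99.
Buyers' price falls by P* − Pb = 92 − 84 = 8; sellers' price rises by Ps − P* = 99 − 92 = 7.
So producers capture 7/15 = 7/15 of each unit of subsidy.

Producer share = 7/15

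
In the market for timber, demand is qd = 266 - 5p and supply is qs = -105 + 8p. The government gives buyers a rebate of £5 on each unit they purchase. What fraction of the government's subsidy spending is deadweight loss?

DWL / government spending = 100/1803

Pre-subsidy: 266 - 5p = -105 + 8p gives p* = 371/13, q* = 1603/13.
With the rebate, buyers effectively pay pb = ps − 5, where ps is the price sellers receive.
Demand in terms of ps becomes qd = 266 − 5(ps − 5) = 291 - 5ps. Setting this equal to supply: 291 - 5ps = -105 + 8ps, so ps = 396/13.
Buyers pay pb = 396/13 − 5 = 331/13; q' = -105 + 8·(396/13) = 1803/13.
ΔCS = ½(1603/13 + 1803/13)(371/13 − 331/13) = 5240/13; ΔPS = ½(1603/13 + 1803/13)(396/13 − 371/13) = 3275/13.
Government spending = 5 × 1803/13 = 9015/13.
DWL = ½ × 5 × (1803/13 − 1603/13) = 500/13; fraction = (500/13) / (9015/13) = 100/1803.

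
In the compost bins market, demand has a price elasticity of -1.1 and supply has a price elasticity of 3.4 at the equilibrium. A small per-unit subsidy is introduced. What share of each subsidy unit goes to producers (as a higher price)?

Producer share = 11/45

For a small subsidy around the equilibrium, the benefit split depends on the relative slopes, which at a point are proportional to the elasticities.
Buyer share = εs/(εs + |εd|) = 3.4/(3.4 + 1.1) = 34/45; seller share = |εd|/(εs + |εd|) = 11/45.
So producers capture 11/45 of the subsidy.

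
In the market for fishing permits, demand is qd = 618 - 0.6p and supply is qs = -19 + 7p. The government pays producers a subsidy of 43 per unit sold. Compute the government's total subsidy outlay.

Government cost = 483234/19

Pre-subsidy: 618 - 0.6p = -19 + 7p gives p* = 3185/38, q* = 21573/38.
With the subsidy, sellers receive ps = pb + 43 for each unit, where pb is the price buyers pay.
Supply in terms of pb becomes qs = -19 + 7(pb + 43) = 282 + 7pb. Setting this equal to demand: 618 - 0.6pb = 282 + 7pb, so pb = 840/19.
Sellers receive ps = 840/19 + 43 = 1657/19; q' = 618 − 0.6·(840/19) = 11238/19.
Government outlay = subsidy × quantity = 43 × 11238/19 = 483234/19.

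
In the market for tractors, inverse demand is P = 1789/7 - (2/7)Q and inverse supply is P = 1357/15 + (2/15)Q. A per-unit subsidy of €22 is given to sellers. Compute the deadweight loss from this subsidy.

Deadweight loss = €577.5

Pre-subsidy: 1789/7 - (2/7)Q = 1357/15 + (2/15)Q gives Q* = 394 and P* = 143.
With the subsidy, sellers receive Ps = Pb + 22 for each unit, where Pb is the price buyers pay.
On the curves, Pb = 1789/7 - (2/7)Q and Ps = 1357/15 + (2/15)Q; the wedge Ps − Pb = 22 gives 1357/15 + (2/15)Q − (1789/7 - (2/7)Q) = 22, so Q' = 446.5.
Then Pb = 1789/7 − (2/7)·446.5 = 128 and Ps = 1357/15 + (2/15)·446.5 = 150.
The subsidy expands output by 446.5 − 394 = 52.5 past the efficient level; on those units the gap between marginal cost and willingness to pay runs from 0 up to 22.
DWL = ½ × 22 × 52.5 = 577.5.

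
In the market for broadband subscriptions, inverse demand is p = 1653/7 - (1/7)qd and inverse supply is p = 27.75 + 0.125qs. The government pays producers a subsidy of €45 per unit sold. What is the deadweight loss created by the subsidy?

Deadweight loss = €3780

Pre-subsidy: 1653/7 - (1/7)q = 27.75 + 0.125q gives q* = 778 and p* = 125.
With the subsidy, sellers receive ps = pb + 45 for each unit, where pb is the price buyers pay.
On the curves, pb = 1653/7 - (1/7)q and ps = 27.75 + 0.125q; the wedge ps − pb = 45 gives 27.75 + 0.125q − (1653/7 - (1/7)q) = 45, so q' = 946.
Then pb = 1653/7 − (1/7)·946 = 101 and ps = 27.75 + 0.125·946 = 146.
The subsidy expands output by 946 − 778 = 168 past the efficient level; on those units the gap between marginal cost and willingness to pay runs from 0 up to 45.
DWL = ½ × 45 × 168 = 3780.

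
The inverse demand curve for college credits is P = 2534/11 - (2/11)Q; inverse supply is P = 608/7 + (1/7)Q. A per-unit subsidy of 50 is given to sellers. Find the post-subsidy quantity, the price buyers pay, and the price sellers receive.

Pre-subsidy: 2534/11 - (2/11)Q = 608/7 + (1/7)Q gives Q* = 442 and P* = 150.
With the subsidy, sellers receive Ps = Pb + 50 for each unit, where Pb is the price buyers pay.
On the curves, Pb = 2534/11 - (2/11)Q and Ps = 608/7 + (1/7)Q; the wedge Ps − Pb = 50 gives 608/7 + (1/7)Q − (2534/11 - (2/11)Q) = 50, so Q' = 596.
Then Pb = 2534/11 − (2/11)·596 = 122 and Ps = 608/7 + (1/7)·596 = 172.

Q' = 596; buyers pay 122; sellers receive 172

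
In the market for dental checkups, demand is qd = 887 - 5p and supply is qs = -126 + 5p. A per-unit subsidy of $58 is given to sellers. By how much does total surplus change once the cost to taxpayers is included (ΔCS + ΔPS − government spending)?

Pre-subsidy: 887 - 5p = -126 + 5p gives p* = 101.3, q* = 380.5.
With the subsidy, sellers receive ps = pb + 58 for each unit, where pb is the price buyers pay.
Supply in terms of pb becomes qs = -126 + 5(pb + 58) = 164 + 5pb. Setting this equal to demand: 887 - 5pb = 164 + 5pb, so pb = 72.3.
Sellers receive ps = 72.3 + 58 = 130.3; q' = 887 − 5·72.3 = 525.5.
ΔCS = ½(380.5 + 525.5)(101.3 − 72.3) = 13137; ΔPS = ½(380.5 + 525.5)(130.3 − 101.3) = 13137.
Government spending = 58 × 525.5 = 30479.
Net change = 13137 + 13137 − 30479 = -4205. The loss equals the DWL triangle ½·58·145.

Net change in total surplus = -$4205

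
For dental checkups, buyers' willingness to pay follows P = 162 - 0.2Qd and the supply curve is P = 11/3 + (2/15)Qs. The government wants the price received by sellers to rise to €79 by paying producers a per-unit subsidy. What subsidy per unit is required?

Required subsidy s = €30 per unit

At a seller price of 79, quantity supplied is -27.5 + 7.5·79 = 565.
Buyers absorb 565 only when they pay Pb = 162 − 0.2·565 = 49.
s = Ps − Pb = 79 − 49 = 30.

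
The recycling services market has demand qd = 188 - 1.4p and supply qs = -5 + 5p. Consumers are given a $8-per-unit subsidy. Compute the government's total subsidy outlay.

Pre-subsidy: 188 - 1.4p = -5 + 5p gives p* = 30.15625, q* = 145.78125.
With the rebate, buyers effectively pay pb = ps − 8, where ps is the price sellers receive.
Demand in terms of ps becomes qd = 188 − 1.4(ps − 8) = 199.2 - 1.4ps. Setting this equal to supply: 199.2 - 1.4ps = -5 + 5ps, so ps = 31.90625.
Buyers pay pb = 31.90625 − 8 = 23.90625; q' = -5 + 5·31.90625 = 154.53125.
Government outlay = subsidy × quantity = 8 × 154.53125 = 1236.25.

Government cost = $1236.25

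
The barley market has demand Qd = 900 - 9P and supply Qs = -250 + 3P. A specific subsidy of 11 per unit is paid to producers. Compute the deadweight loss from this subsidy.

Pre-subsidy: 900 - 9P = -250 + 3P gives P* = 575/6, Q* = 37.5.
With the subsidy, sellers receive Ps = Pb + 11 for each unit, where Pb is the price buyers pay.
Supply in terms of Pb becomes Qs = -250 + 3(Pb + 11) = -217 + 3Pb. Setting this equal to demand: 900 - 9Pb = -217 + 3Pb, so Pb = 1117/12.
Sellers receive Ps = 1117/12 + 11 = 1249/12; Q' = 900 − 9·(1117/12) = 62.25.
The subsidy expands output by 62.25 − 37.5 = 24.75 past the efficient level; on those units the gap between marginal cost and willingness to pay runs from 0 up to 11.
DWL = ½ × 11 × 24.75 = 136.125.

Deadweight loss = 136.125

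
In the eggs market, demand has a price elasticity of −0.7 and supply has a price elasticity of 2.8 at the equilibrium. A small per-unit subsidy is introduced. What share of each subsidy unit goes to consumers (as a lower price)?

Consumer share = 0.8

For a small subsidy around the equilibrium, the benefit split depends on the relative slopes, which at a point are proportional to the elasticities.
Buyer share = εs/(εs + |εd|) = 2.8/(2.8 + 0.7) = 0.8; seller share = |εd|/(εs + |εd|) = 0.2.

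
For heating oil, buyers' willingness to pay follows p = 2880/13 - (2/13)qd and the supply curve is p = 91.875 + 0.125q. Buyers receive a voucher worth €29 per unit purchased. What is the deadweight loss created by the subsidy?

Deadweight loss = €1508

Pre-subsidy: 2880/13 - (2/13)q = 91.875 + 0.125q gives q* = 465 and p* = 150.
With the rebate, buyers effectively pay pb = ps − 29, where ps is the price sellers receive.
On the curves, pb = 2880/13 - (2/13)q and ps = 91.875 + 0.125q; the wedge ps − pb = 29 gives 91.875 + 0.125q − (2880/13 - (2/13)q) = 29, so q' = 569.
Then pb = 2880/13 − (2/13)·569 = 134 and ps = 91.875 + 0.125·569 = 163.
The subsidy expands output by 569 − 465 = 104 past the efficient level; on those units the gap between marginal cost and willingness to pay runs from 0 up to 29.
DWL = ½ × 29 × 104 = 1508.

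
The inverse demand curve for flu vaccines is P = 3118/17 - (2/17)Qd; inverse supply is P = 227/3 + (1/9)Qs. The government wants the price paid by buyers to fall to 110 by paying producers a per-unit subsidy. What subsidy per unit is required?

At a buyer price of 110, quantity demanded is 1559 − 8.5·110 = 624.
Sellers supply 624 only when they receive Ps = 227/3 + (1/9)·624 = 145.
s = Ps − Pb = 145 − 110 = 35.

Required subsidy s = 35 per unit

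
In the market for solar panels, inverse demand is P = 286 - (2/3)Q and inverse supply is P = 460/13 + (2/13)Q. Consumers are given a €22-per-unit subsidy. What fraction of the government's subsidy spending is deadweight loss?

Pre-subsidy: 286 - (2/3)Q = 460/13 + (2/13)Q gives Q* = 305.4375 and P* = 82.375.
With the rebate, buyers effectively pay Pb = Ps − 22, where Ps is the price sellers receive.
On the curves, Pb = 286 - (2/3)Q and Ps = 460/13 + (2/13)Q; the wedge Ps − Pb = 22 gives 460/13 + (2/13)Q − (286 - (2/3)Q) = 22, so Q' = 332.25.
Then Pb = 286 − (2/3)·332.25 = 64.5 and Ps = 460/13 + (2/13)·332.25 = 86.5.
ΔCS = ½(305.4375 + 332.25)(82.375 − 64.5) = 5699.33203125; ΔPS = ½(305.4375 + 332.25)(86.5 − 82.375) = 1315.23046875.
Government spending = 22 × 332.25 = 7309.5.
DWL = ½ × 22 × (332.25 − 305.4375) = 294.9375; fraction = 294.9375 / 7309.5 = 143/3544.

DWL / government spending = 143/3544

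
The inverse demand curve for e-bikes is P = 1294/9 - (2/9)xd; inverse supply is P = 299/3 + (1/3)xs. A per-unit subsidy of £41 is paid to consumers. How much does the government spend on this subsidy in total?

Pre-subsidy: 1294/9 - (2/9)x = 299/3 + (1/3)x gives x* = 79.4 and P* = 1892/15.
With the rebate, buyers effectively pay Pb = Ps − 41, where Ps is the price sellers receive.
On the curves, Pb = 1294/9 - (2/9)x and Ps = 299/3 + (1/3)x; the wedge Ps − Pb = 41 gives 299/3 + (1/3)x − (1294/9 - (2/9)x) = 41, so x' = 153.2.
Then Pb = 1294/9 − (2/9)·153.2 = 1646/15 and Ps = 299/3 + (1/3)·153.2 = 2261/15.
Government outlay = subsidy × quantity = 41 × 153.2 = 6281.2.

Government cost = £6281.2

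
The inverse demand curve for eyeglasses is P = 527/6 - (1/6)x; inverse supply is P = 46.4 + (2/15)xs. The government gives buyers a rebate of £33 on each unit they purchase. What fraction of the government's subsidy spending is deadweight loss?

Pre-subsidy: 527/6 - (1/6)x = 46.4 + (2/15)x gives x* = 1243/9 and P* = 1750/27.
With the rebate, buyers effectively pay Pb = Ps − 33, where Ps is the price sellers receive.
On the curves, Pb = 527/6 - (1/6)x and Ps = 46.4 + (2/15)x; the wedge Ps − Pb = 33 gives 46.4 + (2/15)x − (527/6 - (1/6)x) = 33, so x' = 2233/9.
Then Pb = 527/6 − (1/6)·(2233/9) = 1255/27 and Ps = 46.4 + (2/15)·(2233/9) = 2146/27.
ΔCS = ½(1243/9 + 2233/9)(1750/27 − 1255/27) = 95590/27; ΔPS = ½(1243/9 + 2233/9)(2146/27 − 1750/27) = 76472/27.
Government spending = 33 × 2233/9 = 24563/3.
DWL = ½ × 33 × (2233/9 − 1243/9) = 1815; fraction = 1815 / (24563/3) = 45/203.

DWL / government spending = 45/203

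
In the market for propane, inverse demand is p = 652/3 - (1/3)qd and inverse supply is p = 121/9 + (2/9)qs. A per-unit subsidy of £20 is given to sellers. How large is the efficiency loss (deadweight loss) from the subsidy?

Pre-subsidy: 652/3 - (1/3)q = 121/9 + (2/9)q gives q* = 367 and p* = 95.
With the subsidy, sellers receive ps = pb + 20 for each unit, where pb is the price buyers pay.
On the curves, pb = 652/3 - (1/3)q and ps = 121/9 + (2/9)q; the wedge ps − pb = 20 gives 121/9 + (2/9)q − (652/3 - (1/3)q) = 20, so q' = 403.
Then pb = 652/3 − (1/3)·403 = 83 and ps = 121/9 + (2/9)·403 = 103.
The subsidy expands output by 403 − 367 = 36 past the efficient level; on those units the gap between marginal cost and willingness to pay runs from 0 up to 20.
DWL = ½ × 20 × 36 = 360.

Deadweight loss = £360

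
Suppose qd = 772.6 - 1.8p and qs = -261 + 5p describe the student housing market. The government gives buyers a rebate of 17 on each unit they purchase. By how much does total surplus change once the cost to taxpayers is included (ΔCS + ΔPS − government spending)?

Pre-subsidy: 772.6 - 1.8p = -261 + 5p gives p* = 152, q* = 499.
With the rebate, buyers effectively pay pb = ps − 17, where ps is the price sellers receive.
Demand in terms of ps becomes qd = 772.6 − 1.8(ps − 17) = 803.2 - 1.8ps. Setting this equal to supply: 803.2 - 1.8ps = -261 + 5ps, so ps = 156.5.
Buyers pay pb = 156.5 − 17 = 139.5; q' = -261 + 5·156.5 = 521.5.
ΔCS = ½(499 + 521.5)(152 − 139.5) = 6378.125; ΔPS = ½(499 + 521.5)(156.5 − 152) = 2296.125.
Government spending = 17 × 521.5 = 8865.5.
Net change = 6378.125 + 2296.125 − 8865.5 = -191.25. The loss equals the DWL triangle ½·17·22.5.

Net change in total surplus = -191.25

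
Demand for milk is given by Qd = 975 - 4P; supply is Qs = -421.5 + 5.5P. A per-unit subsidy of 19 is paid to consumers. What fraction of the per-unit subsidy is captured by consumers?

Consumer share = 11/19

Pre-subsidy: 975 - 4P = -421.5 + 5.5P gives P* = 147, Q* = 387.
With the rebate, buyers effectively pay Pb = Ps − 19, where Ps is the price sellers receive.
Demand in terms of Ps becomes Qd = 975 − 4(Ps − 19) = 1051 - 4Ps. Setting this equal to supply: 1051 - 4Ps = -421.5 + 5.5Ps, so Ps = 155.
Buyers pay Pb = 155 − 19 = 136; Q' = -421.5 + 5.5·155 = 431.
Buyers' price falls by P* − Pb = 147 − 136 = 11; sellers' price rises by Ps − P* = 155 − 147 = 8.
So consumers capture 11/19 = 11/19 of each unit of subsidy.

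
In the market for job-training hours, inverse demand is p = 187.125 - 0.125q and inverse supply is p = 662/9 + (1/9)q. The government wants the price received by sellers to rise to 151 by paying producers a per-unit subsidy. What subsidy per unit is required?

At a seller price of 151, quantity supplied is -662 + 9·151 = 697.
Buyers absorb 697 only when they pay pb = 187.125 − 0.125·697 = 100.
s = ps − pb = 151 − 100 = 51.

Required subsidy s = 51 per unit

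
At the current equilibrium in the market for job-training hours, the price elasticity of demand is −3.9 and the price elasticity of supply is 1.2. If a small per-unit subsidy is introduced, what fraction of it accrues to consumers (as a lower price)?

Consumer share = 4/17

For a small subsidy around the equilibrium, the benefit split depends on the relative slopes, which at a point are proportional to the elasticities.
Buyer share = εs/(εs + |εd|) = 1.2/(1.2 + 3.9) = 4/17; seller share = |εd|/(εs + |εd|) = 13/17.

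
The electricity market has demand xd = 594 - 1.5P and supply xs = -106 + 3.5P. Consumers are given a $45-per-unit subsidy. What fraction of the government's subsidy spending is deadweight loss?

Pre-subsidy: 594 - 1.5P = -106 + 3.5P gives P* = 140, x* = 384.
With the rebate, buyers effectively pay Pb = Ps − 45, where Ps is the price sellers receive.
Demand in terms of Ps becomes xd = 594 − 1.5(Ps − 45) = 661.5 - 1.5Ps. Setting this equal to supply: 661.5 - 1.5Ps = -106 + 3.5Ps, so Ps = 153.5.
Buyers pay Pb = 153.5 − 45 = 108.5; x' = -106 + 3.5·153.5 = 431.25.
ΔCS = ½(384 + 431.25)(140 − 108.5) = 12840.1875; ΔPS = ½(384 + 431.25)(153.5 − 140) = 5502.9375.
Government spending = 45 × 431.25 = 19406.25.
DWL = ½ × 45 × (431.25 − 384) = 1063.125; fraction = 1063.125 / 19406.25 = 63/1150.

DWL / government spending = 63/1150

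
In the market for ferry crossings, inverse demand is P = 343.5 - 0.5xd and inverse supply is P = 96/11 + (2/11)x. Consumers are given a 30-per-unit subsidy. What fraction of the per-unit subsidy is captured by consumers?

Consumer share = 11/15

Pre-subsidy: 343.5 - 0.5x = 96/11 + (2/11)x gives x* = 491 and P* = 98.
With the rebate, buyers effectively pay Pb = Ps − 30, where Ps is the price sellers receive.
On the curves, Pb = 343.5 - 0.5x and Ps = 96/11 + (2/11)x; the wedge Ps − Pb = 30 gives 96/11 + (2/11)x − (343.5 - 0.5x) = 30, so x' = 535.
Then Pb = 343.5 − 0.5·535 = 76 and Ps = 96/11 + (2/11)·535 = 106.
Buyers' price falls by P* − Pb = 98 − 76 = 22; sellers' price rises by Ps − P* = 106 − 98 = 8.
So consumers capture 22/30 = 11/15 of each unit of subsidy.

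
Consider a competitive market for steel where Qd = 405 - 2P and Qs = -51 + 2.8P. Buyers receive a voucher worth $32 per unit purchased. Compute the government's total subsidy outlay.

Government cost = 24224/3

Pre-subsidy: 405 - 2P = -51 + 2.8P gives P* = 95, Q* = 215.
With the rebate, buyers effectively pay Pb = Ps − 32, where Ps is the price sellers receive.
Demand in terms of Ps becomes Qd = 405 − 2(Ps − 32) = 469 - 2Ps. Setting this equal to supply: 469 - 2Ps = -51 + 2.8Ps, so Ps = 325/3.
Buyers pay Pb = 325/3 − 32 = 229/3; Q' = -51 + 2.8·(325/3) = 757/3.
Government outlay = subsidy × quantity = 32 × 757/3 = 24224/3.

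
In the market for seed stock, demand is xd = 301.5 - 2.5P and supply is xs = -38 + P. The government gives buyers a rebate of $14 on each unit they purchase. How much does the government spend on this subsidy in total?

Government cost = $966

Pre-subsidy: 301.5 - 2.5P = -38 + P gives P* = 97, x* = 59.
With the rebate, buyers effectively pay Pb = Ps − 14, where Ps is the price sellers receive.
Demand in terms of Ps becomes xd = 301.5 − 2.5(Ps − 14) = 336.5 - 2.5Ps. Setting this equal to supply: 336.5 - 2.5Ps = -38 + Ps, so Ps = 107.
Buyers pay Pb = 107 − 14 = 93; x' = -38 + 1·107 = 69.
Government outlay = subsidy × quantity = 14 × 69 = 966.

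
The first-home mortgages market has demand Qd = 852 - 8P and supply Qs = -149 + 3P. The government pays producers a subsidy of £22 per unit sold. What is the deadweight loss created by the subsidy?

Pre-subsidy: 852 - 8P = -149 + 3P gives P* = 91, Q* = 124.
With the subsidy, sellers receive Ps = Pb + 22 for each unit, where Pb is the price buyers pay.
Supply in terms of Pb becomes Qs = -149 + 3(Pb + 22) = -83 + 3Pb. Setting this equal to demand: 852 - 8Pb = -83 + 3Pb, so Pb = 85.
Sellers receive Ps = 85 + 22 = 107; Q' = 852 − 8·85 = 172.
The subsidy expands output by 172 − 124 = 48 past the efficient level; on those units the gap between marginal cost and willingness to pay runs from 0 up to 22.
DWL = ½ × 22 × 48 = 528.

Deadweight loss = £528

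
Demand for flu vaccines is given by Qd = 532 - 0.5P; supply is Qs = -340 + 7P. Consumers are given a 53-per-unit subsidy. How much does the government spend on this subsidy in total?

Government cost = 26425.8

Pre-subsidy: 532 - 0.5P = -340 + 7P gives P* = 1744/15, Q* = 7108/15.
With the rebate, buyers effectively pay Pb = Ps − 53, where Ps is the price sellers receive.
Demand in terms of Ps becomes Qd = 532 − 0.5(Ps − 53) = 558.5 - 0.5Ps. Setting this equal to supply: 558.5 - 0.5Ps = -340 + 7Ps, so Ps = 119.8.
Buyers pay Pb = 119.8 − 53 = 66.8; Q' = -340 + 7·119.8 = 498.6.
Government outlay = subsidy × quantity = 53 × 498.6 = 26425.8.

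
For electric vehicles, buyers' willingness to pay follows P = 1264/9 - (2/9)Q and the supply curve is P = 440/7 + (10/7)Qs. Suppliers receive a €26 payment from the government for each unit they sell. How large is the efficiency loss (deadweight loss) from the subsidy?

Deadweight loss = €204.75

Pre-subsidy: 1264/9 - (2/9)Q = 440/7 + (10/7)Q gives Q* = 47 and P* = 130.
With the subsidy, sellers receive Ps = Pb + 26 for each unit, where Pb is the price buyers pay.
On the curves, Pb = 1264/9 - (2/9)Q and Ps = 440/7 + (10/7)Q; the wedge Ps − Pb = 26 gives 440/7 + (10/7)Q − (1264/9 - (2/9)Q) = 26, so Q' = 62.75.
Then Pb = 1264/9 − (2/9)·62.75 = 126.5 and Ps = 440/7 + (10/7)·62.75 = 152.5.
The subsidy expands output by 62.75 − 47 = 15.75 past the efficient level; on those units the gap between marginal cost and willingness to pay runs from 0 up to 26.
DWL = ½ × 26 × 15.75 = 204.75.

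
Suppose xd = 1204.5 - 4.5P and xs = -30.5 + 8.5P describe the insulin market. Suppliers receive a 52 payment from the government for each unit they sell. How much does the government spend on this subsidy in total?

Government cost = 48360

Pre-subsidy: 1204.5 - 4.5P = -30.5 + 8.5P gives P* = 95, x* = 777.
With the subsidy, sellers receive Ps = Pb + 52 for each unit, where Pb is the price buyers pay.
Supply in terms of Pb becomes xs = -30.5 + 8.5(Pb + 52) = 411.5 + 8.5Pb. Setting this equal to demand: 1204.5 - 4.5Pb = 411.5 + 8.5Pb, so Pb = 61.
Sellers receive Ps = 61 + 52 = 113; x' = 1204.5 − 4.5·61 = 930.
Government outlay = subsidy × quantity = 52 × 930 = 48360.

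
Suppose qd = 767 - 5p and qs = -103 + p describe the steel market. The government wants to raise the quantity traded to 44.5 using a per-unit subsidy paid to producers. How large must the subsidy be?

At q = 44.5, invert demand for the buyer price: pb = (767 − 44.5)/5 = 144.5; invert supply for the seller price: ps = (44.5 − (-103))/1 = 147.5.
The subsidy must fill the gap: s = ps − pb = 147.5 − 144.5 = 3.

Required subsidy s = 3 per unit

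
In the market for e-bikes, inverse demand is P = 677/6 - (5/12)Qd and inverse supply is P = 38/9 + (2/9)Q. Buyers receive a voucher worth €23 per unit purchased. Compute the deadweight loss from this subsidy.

Deadweight loss = €414

Pre-subsidy: 677/6 - (5/12)Q = 38/9 + (2/9)Q gives Q* = 170 and P* = 42.
With the rebate, buyers effectively pay Pb = Ps − 23, where Ps is the price sellers receive.
On the curves, Pb = 677/6 - (5/12)Q and Ps = 38/9 + (2/9)Q; the wedge Ps − Pb = 23 gives 38/9 + (2/9)Q − (677/6 - (5/12)Q) = 23, so Q' = 206.
Then Pb = 677/6 − (5/12)·206 = 27 and Ps = 38/9 + (2/9)·206 = 50.
The subsidy expands output by 206 − 170 = 36 past the efficient level; on those units the gap between marginal cost and willingness to pay runs from 0 up to 23.
DWL = ½ × 23 × 36 = 414.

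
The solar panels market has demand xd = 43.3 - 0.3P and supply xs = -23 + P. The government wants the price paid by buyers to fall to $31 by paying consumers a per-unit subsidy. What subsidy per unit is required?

Required subsidy s = $26 per unit

At a buyer price of 31, quantity demanded is 43.3 − 0.3·31 = 34.
Sellers supply 34 only when they receive Ps with -23 + 1·Ps = 34, i.e. Ps = 57.
s = Ps − Pb = 57 − 31 = 26.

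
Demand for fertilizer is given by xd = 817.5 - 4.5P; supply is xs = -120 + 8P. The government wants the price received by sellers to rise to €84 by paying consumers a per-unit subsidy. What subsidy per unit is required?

At a seller price of 84, quantity supplied is -120 + 8·84 = 552.
Buyers absorb 552 only when they pay Pb with 817.5 − 4.5·Pb = 552, i.e. Pb = 59.
s = Ps − Pb = 84 − 59 = 25.

Required subsidy s = €25 per unit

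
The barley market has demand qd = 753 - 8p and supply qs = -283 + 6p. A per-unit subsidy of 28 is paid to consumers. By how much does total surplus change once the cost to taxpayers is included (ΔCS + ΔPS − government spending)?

Pre-subsidy: 753 - 8p = -283 + 6p gives p* = 74, q* = 161.
With the rebate, buyers effectively pay pb = ps − 28, where ps is the price sellers receive.
Demand in terms of ps becomes qd = 753 − 8(ps − 28) = 977 - 8ps. Setting this equal to supply: 977 - 8ps = -283 + 6ps, so ps = 90.
Buyers pay pb = 90 − 28 = 62; q' = -283 + 6·90 = 257.
ΔCS = ½(161 + 257)(74 − 62) = 2508; ΔPS = ½(161 + 257)(90 − 74) = 3344.
Government spending = 28 × 257 = 7196.
Net change = 2508 + 3344 − 7196 = -1344. The loss equals the DWL triangle ½·28·96.

Net change in total surplus = -1344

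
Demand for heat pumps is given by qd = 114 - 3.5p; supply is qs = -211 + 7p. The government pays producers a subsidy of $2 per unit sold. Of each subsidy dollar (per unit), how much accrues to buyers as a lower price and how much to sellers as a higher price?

Buyers gain 4/3 per unit; sellers gain 2/3 per unit

Pre-subsidy: 114 - 3.5p = -211 + 7p gives p* = 650/21, q* = 17/3.
With the subsidy, sellers receive ps = pb + 2 for each unit, where pb is the price buyers pay.
Supply in terms of pb becomes qs = -211 + 7(pb + 2) = -197 + 7pb. Setting this equal to demand: 114 - 3.5pb = -197 + 7pb, so pb = 622/21.
Sellers receive ps = 622/21 + 2 = 664/21; q' = 114 − 3.5·(622/21) = 31/3.
Buyers' price falls by p* − pb = 650/21 − 622/21 = 4/3; sellers' price rises by ps − p* = 664/21 − 650/21 = 2/3.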